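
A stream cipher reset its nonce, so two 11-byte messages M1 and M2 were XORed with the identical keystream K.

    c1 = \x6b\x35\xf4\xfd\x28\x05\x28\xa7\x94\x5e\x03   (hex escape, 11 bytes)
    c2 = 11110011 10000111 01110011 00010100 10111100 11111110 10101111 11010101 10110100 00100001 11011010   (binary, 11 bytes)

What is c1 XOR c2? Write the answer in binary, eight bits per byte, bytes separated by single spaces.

c1 ⊕ c2 = (M1 ⊕ K) ⊕ (M2 ⊕ K) = M1 ⊕ M2 — the shared key cancels under XOR.
107 ^ 243 = 152
 53 ^ 135 = 178
244 ^ 115 = 135
253 ^  20 = 233
 40 ^ 188 = 148
  5 ^ 254 = 251
 40 ^ 175 = 135
167 ^ 213 = 114
148 ^ 180 =  32
 94 ^  33 = 127
  3 ^ 218 = 217

10011000 10110010 10000111 11101001 10010100 11111011 10000111 01110010 00100000 01111111 11011001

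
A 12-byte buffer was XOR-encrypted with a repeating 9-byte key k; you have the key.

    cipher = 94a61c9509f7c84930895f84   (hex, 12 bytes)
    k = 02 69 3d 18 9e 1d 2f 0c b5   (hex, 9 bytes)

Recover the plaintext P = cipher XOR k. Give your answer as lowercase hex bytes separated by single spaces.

96 cf 21 8d 97 ea e7 45 85 8b 36 b9

The 9-byte key repeats, so the effective keystream is 02 69 3d 18 9e 1d 2f 0c b5 02 69 3d.
byte 0: 94 XOR 02 = 96
byte 1: a6 XOR 69 = cf
byte 2: 1c XOR 3d = 21
byte 3: 95 XOR 18 = 8d
byte 4: 09 XOR 9e = 97
byte 5: f7 XOR 1d = ea
byte 6: c8 XOR 2f = e7
byte 7: 49 XOR 0c = 45
byte 8: 30 XOR b5 = 85
byte 9: 89 XOR 02 = 8b
byte 10: 5f XOR 69 = 36
byte 11: 84 XOR 3d = b9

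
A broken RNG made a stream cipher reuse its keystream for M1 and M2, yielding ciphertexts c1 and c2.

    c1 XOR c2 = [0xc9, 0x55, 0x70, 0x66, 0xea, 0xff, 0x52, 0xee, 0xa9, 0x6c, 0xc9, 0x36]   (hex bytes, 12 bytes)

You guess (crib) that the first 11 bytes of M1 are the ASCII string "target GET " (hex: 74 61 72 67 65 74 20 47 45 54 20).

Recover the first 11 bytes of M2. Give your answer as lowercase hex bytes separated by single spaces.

Since c1 ⊕ c2 = M1 ⊕ M2, XORing with the guessed M1 bytes yields the corresponding M2 bytes: M2 = (c1 ⊕ c2) ⊕ M1.
11001001 xor 01110100 = 10111101
01010101 xor 01100001 = 00110100
01110000 xor 01110010 = 00000010
01100110 xor 01100111 = 00000001
11101010 xor 01100101 = 10001111
11111111 xor 01110100 = 10001011
01010010 xor 00100000 = 01110010
11101110 xor 01000111 = 10101001
10101001 xor 01000101 = 11101100
01101100 xor 01010100 = 00111000
11001001 xor 00100000 = 11101001

bd 34 02 01 8f 8b 72 a9 ec 38 e9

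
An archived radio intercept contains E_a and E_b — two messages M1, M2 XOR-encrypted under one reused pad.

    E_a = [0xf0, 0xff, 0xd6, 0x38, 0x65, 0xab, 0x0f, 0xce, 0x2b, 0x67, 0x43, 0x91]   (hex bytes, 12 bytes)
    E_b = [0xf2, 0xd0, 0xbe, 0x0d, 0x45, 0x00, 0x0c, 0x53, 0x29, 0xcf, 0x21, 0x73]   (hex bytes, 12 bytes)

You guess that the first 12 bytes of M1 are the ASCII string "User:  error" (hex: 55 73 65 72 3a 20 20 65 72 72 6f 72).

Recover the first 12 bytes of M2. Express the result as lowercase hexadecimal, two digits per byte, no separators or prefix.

First, E_a ⊕ E_b = (M1 ⊕ K) ⊕ (M2 ⊕ K) = M1 ⊕ M2, so the key drops out. Then M2 = (M1 ⊕ M2) ⊕ M1 over the first 12 bytes.
byte 0: (f0 XOR f2) XOR 55 = 02 XOR 55 = 57
byte 1: (ff XOR d0) XOR 73 = 2f XOR 73 = 5c
byte 2: (d6 XOR be) XOR 65 = 68 XOR 65 = 0d
byte 3: (38 XOR 0d) XOR 72 = 35 XOR 72 = 47
byte 4: (65 XOR 45) XOR 3a = 20 XOR 3a = 1a
byte 5: (ab XOR 00) XOR 20 = ab XOR 20 = 8b
byte 6: (0f XOR 0c) XOR 20 = 03 XOR 20 = 23
byte 7: (ce XOR 53) XOR 65 = 9d XOR 65 = f8
byte 8: (2b XOR 29) XOR 72 = 02 XOR 72 = 70
byte 9: (67 XOR cf) XOR 72 = a8 XOR 72 = da
byte 10: (43 XOR 21) XOR 6f = 62 XOR 6f = 0d
byte 11: (91 XOR 73) XOR 72 = e2 XOR 72 = 90

575c0d471a8b23f870da0d90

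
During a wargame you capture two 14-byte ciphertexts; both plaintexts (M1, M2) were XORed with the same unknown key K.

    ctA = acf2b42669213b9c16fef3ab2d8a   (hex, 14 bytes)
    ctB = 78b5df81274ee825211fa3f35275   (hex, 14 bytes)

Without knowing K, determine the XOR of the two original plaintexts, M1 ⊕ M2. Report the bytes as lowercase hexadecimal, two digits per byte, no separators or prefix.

d4476ba74e6fd3b937e150587fff

ctA ⊕ ctB = (M1 ⊕ K) ⊕ (M2 ⊕ K) = M1 ⊕ M2 — the shared key cancels under XOR.
byte 0: 10101100 ⊕ 01111000 = 11010100
byte 1: 11110010 ⊕ 10110101 = 01000111
byte 2: 10110100 ⊕ 11011111 = 01101011
byte 3: 00100110 ⊕ 10000001 = 10100111
byte 4: 01101001 ⊕ 00100111 = 01001110
byte 5: 00100001 ⊕ 01001110 = 01101111
byte 6: 00111011 ⊕ 11101000 = 11010011
byte 7: 10011100 ⊕ 00100101 = 10111001
byte 8: 00010110 ⊕ 00100001 = 00110111
byte 9: 11111110 ⊕ 00011111 = 11100001
byte 10: 11110011 ⊕ 10100011 = 01010000
byte 11: 10101011 ⊕ 11110011 = 01011000
byte 12: 00101101 ⊕ 01010010 = 01111111
byte 13: 10001010 ⊕ 01110101 = 11111111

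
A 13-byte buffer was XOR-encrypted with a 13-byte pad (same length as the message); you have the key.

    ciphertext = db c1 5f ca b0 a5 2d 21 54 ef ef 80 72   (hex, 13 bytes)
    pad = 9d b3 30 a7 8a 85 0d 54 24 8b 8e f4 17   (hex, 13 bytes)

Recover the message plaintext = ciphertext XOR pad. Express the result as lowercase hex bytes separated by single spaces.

46 72 6f 6d 3a 20 20 75 70 64 61 74 65

219 ^ 157 =  70
193 ^ 179 = 114
 95 ^  48 = 111
202 ^ 167 = 109
176 ^ 138 =  58
165 ^ 133 =  32
 45 ^  13 =  32
 33 ^  84 = 117
 84 ^  36 = 112
239 ^ 139 = 100
239 ^ 142 =  97
128 ^ 244 = 116
114 ^  23 = 101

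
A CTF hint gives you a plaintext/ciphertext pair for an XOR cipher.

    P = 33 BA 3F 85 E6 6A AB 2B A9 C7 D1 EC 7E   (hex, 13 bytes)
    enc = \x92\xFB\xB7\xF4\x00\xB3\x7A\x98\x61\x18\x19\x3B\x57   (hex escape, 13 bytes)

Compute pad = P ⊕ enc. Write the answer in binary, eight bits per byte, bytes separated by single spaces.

10100001 01000001 10001000 01110001 11100110 11011001 11010001 10110011 11001000 11011111 11001000 11010111 00101001

Since enc = P ⊕ pad, XORing both sides with P gives pad = P ⊕ enc.
byte 0: 33 XOR 92 = a1
byte 1: ba XOR fb = 41
byte 2: 3f XOR b7 = 88
byte 3: 85 XOR f4 = 71
byte 4: e6 XOR 00 = e6
byte 5: 6a XOR b3 = d9
byte 6: ab XOR 7a = d1
byte 7: 2b XOR 98 = b3
byte 8: a9 XOR 61 = c8
byte 9: c7 XOR 18 = df
byte 10: d1 XOR 19 = c8
byte 11: ec XOR 3b = d7
byte 12: 7e XOR 57 = 29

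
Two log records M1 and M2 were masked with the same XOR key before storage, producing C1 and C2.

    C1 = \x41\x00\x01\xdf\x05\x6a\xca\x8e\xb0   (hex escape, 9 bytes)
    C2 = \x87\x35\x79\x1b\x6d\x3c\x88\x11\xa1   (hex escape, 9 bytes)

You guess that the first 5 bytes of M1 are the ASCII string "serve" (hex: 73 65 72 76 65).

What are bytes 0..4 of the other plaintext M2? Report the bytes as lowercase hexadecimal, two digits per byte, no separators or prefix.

b5500ab20d

First, C1 ⊕ C2 = (M1 ⊕ K) ⊕ (M2 ⊕ K) = M1 ⊕ M2, so the key drops out. Then M2 = (M1 ⊕ M2) ⊕ M1 over the first 5 bytes.
byte 0: (41 XOR 87) XOR 73 = c6 XOR 73 = b5
byte 1: (00 XOR 35) XOR 65 = 35 XOR 65 = 50
byte 2: (01 XOR 79) XOR 72 = 78 XOR 72 = 0a
byte 3: (df XOR 1b) XOR 76 = c4 XOR 76 = b2
byte 4: (05 XOR 6d) XOR 65 = 68 XOR 65 = 0d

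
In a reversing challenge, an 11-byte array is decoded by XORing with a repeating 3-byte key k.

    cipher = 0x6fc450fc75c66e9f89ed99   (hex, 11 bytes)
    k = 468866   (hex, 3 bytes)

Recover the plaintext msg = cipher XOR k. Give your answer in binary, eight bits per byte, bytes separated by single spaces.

The 3-byte key repeats, so the effective keystream is 46 88 66 46 88 66 46 88 66 46 88.
byte 0: 6f ⊕ 46 = 29
byte 1: c4 ⊕ 88 = 4c
byte 2: 50 ⊕ 66 = 36
byte 3: fc ⊕ 46 = ba
byte 4: 75 ⊕ 88 = fd
byte 5: c6 ⊕ 66 = a0
byte 6: 6e ⊕ 46 = 28
byte 7: 9f ⊕ 88 = 17
byte 8: 89 ⊕ 66 = ef
byte 9: ed ⊕ 46 = ab
byte 10: 99 ⊕ 88 = 11

00101001 01001100 00110110 10111010 11111101 10100000 00101000 00010111 11101111 10101011 00010001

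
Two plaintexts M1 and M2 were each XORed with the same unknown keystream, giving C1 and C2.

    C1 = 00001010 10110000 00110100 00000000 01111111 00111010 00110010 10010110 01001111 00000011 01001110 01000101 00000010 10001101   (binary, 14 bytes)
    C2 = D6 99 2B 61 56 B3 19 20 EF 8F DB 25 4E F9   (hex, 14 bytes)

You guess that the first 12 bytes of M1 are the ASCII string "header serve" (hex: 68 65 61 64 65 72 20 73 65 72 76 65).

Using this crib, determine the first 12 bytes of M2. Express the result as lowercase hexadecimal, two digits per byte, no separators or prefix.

First, C1 ⊕ C2 = (M1 ⊕ K) ⊕ (M2 ⊕ K) = M1 ⊕ M2, so the key drops out. Then M2 = (M1 ⊕ M2) ⊕ M1 over the first 12 bytes.
byte 0: (0a XOR d6) XOR 68 = dc XOR 68 = b4
byte 1: (b0 XOR 99) XOR 65 = 29 XOR 65 = 4c
byte 2: (34 XOR 2b) XOR 61 = 1f XOR 61 = 7e
byte 3: (00 XOR 61) XOR 64 = 61 XOR 64 = 05
byte 4: (7f XOR 56) XOR 65 = 29 XOR 65 = 4c
byte 5: (3a XOR b3) XOR 72 = 89 XOR 72 = fb
byte 6: (32 XOR 19) XOR 20 = 2b XOR 20 = 0b
byte 7: (96 XOR 20) XOR 73 = b6 XOR 73 = c5
byte 8: (4f XOR ef) XOR 65 = a0 XOR 65 = c5
byte 9: (03 XOR 8f) XOR 72 = 8c XOR 72 = fe
byte 10: (4e XOR db) XOR 76 = 95 XOR 76 = e3
byte 11: (45 XOR 25) XOR 65 = 60 XOR 65 = 05

b44c7e054cfb0bc5c5fee305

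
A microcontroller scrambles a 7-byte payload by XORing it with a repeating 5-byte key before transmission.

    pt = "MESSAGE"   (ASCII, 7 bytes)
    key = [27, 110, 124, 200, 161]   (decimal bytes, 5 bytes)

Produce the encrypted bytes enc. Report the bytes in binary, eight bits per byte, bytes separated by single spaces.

The 5-byte key repeats, so the effective keystream is 1b 6e 7c c8 a1 1b 6e.
byte 0: 01001101 ⊕ 00011011 = 01010110
byte 1: 01000101 ⊕ 01101110 = 00101011
byte 2: 01010011 ⊕ 01111100 = 00101111
byte 3: 01010011 ⊕ 11001000 = 10011011
byte 4: 01000001 ⊕ 10100001 = 11100000
byte 5: 01000111 ⊕ 00011011 = 01011100
byte 6: 01000101 ⊕ 01101110 = 00101011

01010110 00101011 00101111 10011011 11100000 01011100 00101011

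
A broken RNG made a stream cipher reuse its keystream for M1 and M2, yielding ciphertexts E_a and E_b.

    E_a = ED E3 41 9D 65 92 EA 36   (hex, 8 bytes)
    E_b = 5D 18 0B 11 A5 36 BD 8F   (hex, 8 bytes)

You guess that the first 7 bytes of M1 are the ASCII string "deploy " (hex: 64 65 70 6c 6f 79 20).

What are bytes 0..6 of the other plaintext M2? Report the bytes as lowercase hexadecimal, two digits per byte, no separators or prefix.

d49e3ae0afdd77

First, E_a ⊕ E_b = (M1 ⊕ K) ⊕ (M2 ⊕ K) = M1 ⊕ M2, so the key drops out. Then M2 = (M1 ⊕ M2) ⊕ M1 over the first 7 bytes.
byte 0: (ed ^ 5d) ^ 64 = b0 ^ 64 = d4
byte 1: (e3 ^ 18) ^ 65 = fb ^ 65 = 9e
byte 2: (41 ^ 0b) ^ 70 = 4a ^ 70 = 3a
byte 3: (9d ^ 11) ^ 6c = 8c ^ 6c = e0
byte 4: (65 ^ a5) ^ 6f = c0 ^ 6f = af
byte 5: (92 ^ 36) ^ 79 = a4 ^ 79 = dd
byte 6: (ea ^ bd) ^ 20 = 57 ^ 20 = 77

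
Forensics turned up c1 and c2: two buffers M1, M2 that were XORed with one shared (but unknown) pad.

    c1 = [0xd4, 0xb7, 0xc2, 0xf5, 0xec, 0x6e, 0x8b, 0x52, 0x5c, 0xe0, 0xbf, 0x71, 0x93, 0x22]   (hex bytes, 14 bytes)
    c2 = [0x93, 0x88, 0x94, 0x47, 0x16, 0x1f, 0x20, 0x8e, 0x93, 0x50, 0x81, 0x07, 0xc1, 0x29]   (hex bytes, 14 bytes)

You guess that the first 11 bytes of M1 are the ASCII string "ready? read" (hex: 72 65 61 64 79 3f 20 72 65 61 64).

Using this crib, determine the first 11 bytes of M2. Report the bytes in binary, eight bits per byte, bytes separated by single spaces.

00110101 01011010 00110111 11010110 10000011 01001110 10001011 10101110 10101010 11010001 01011010

First, c1 ⊕ c2 = (M1 ⊕ K) ⊕ (M2 ⊕ K) = M1 ⊕ M2, so the key drops out. Then M2 = (M1 ⊕ M2) ⊕ M1 over the first 11 bytes.
byte 0: (d4 ^ 93) ^ 72 = 47 ^ 72 = 35
byte 1: (b7 ^ 88) ^ 65 = 3f ^ 65 = 5a
byte 2: (c2 ^ 94) ^ 61 = 56 ^ 61 = 37
byte 3: (f5 ^ 47) ^ 64 = b2 ^ 64 = d6
byte 4: (ec ^ 16) ^ 79 = fa ^ 79 = 83
byte 5: (6e ^ 1f) ^ 3f = 71 ^ 3f = 4e
byte 6: (8b ^ 20) ^ 20 = ab ^ 20 = 8b
byte 7: (52 ^ 8e) ^ 72 = dc ^ 72 = ae
byte 8: (5c ^ 93) ^ 65 = cf ^ 65 = aa
byte 9: (e0 ^ 50) ^ 61 = b0 ^ 61 = d1
byte 10: (bf ^ 81) ^ 64 = 3e ^ 64 = 5a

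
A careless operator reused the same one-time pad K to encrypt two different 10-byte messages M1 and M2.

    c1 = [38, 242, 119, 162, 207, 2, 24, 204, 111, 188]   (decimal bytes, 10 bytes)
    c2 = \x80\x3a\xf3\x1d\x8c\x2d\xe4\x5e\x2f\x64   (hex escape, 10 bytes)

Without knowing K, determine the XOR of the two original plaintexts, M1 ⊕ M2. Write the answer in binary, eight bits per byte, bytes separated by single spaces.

c1 ⊕ c2 = (M1 ⊕ K) ⊕ (M2 ⊕ K) = M1 ⊕ M2 — the shared key cancels under XOR.
26 ^ 80 = a6
f2 ^ 3a = c8
77 ^ f3 = 84
a2 ^ 1d = bf
cf ^ 8c = 43
02 ^ 2d = 2f
18 ^ e4 = fc
cc ^ 5e = 92
6f ^ 2f = 40
bc ^ 64 = d8

10100110 11001000 10000100 10111111 01000011 00101111 11111100 10010010 01000000 11011000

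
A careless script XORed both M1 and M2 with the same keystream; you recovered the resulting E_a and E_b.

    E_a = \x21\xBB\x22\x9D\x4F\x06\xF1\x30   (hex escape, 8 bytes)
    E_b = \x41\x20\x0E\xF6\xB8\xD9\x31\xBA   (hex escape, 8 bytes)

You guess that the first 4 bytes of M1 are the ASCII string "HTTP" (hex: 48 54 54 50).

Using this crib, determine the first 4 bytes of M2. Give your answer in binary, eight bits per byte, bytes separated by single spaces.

00101000 11001111 01111000 00111011

First, E_a ⊕ E_b = (M1 ⊕ K) ⊕ (M2 ⊕ K) = M1 ⊕ M2, so the key drops out. Then M2 = (M1 ⊕ M2) ⊕ M1 over the first 4 bytes.
byte 0: (21 xor 41) xor 48 = 60 xor 48 = 28
byte 1: (bb xor 20) xor 54 = 9b xor 54 = cf
byte 2: (22 xor 0e) xor 54 = 2c xor 54 = 78
byte 3: (9d xor f6) xor 50 = 6b xor 50 = 3b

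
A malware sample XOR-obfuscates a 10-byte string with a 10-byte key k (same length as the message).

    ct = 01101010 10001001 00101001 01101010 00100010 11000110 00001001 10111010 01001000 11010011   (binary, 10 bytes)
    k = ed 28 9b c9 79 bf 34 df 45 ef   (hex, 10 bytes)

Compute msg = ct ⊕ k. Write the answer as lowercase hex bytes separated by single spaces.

87 a1 b2 a3 5b 79 3d 65 0d 3c

6a xor ed = 87
89 xor 28 = a1
29 xor 9b = b2
6a xor c9 = a3
22 xor 79 = 5b
c6 xor bf = 79
09 xor 34 = 3d
ba xor df = 65
48 xor 45 = 0d
d3 xor ef = 3c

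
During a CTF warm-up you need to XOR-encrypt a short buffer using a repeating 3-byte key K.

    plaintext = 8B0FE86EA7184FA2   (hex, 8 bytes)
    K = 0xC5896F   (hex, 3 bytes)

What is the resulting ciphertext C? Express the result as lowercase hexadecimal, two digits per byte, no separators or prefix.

The 3-byte key repeats, so the effective keystream is c5 89 6f c5 89 6f c5 89.
byte 0: 8b xor c5 = 4e
byte 1: 0f xor 89 = 86
byte 2: e8 xor 6f = 87
byte 3: 6e xor c5 = ab
byte 4: a7 xor 89 = 2e
byte 5: 18 xor 6f = 77
byte 6: 4f xor c5 = 8a
byte 7: a2 xor 89 = 2b

4e8687ab2e778a2b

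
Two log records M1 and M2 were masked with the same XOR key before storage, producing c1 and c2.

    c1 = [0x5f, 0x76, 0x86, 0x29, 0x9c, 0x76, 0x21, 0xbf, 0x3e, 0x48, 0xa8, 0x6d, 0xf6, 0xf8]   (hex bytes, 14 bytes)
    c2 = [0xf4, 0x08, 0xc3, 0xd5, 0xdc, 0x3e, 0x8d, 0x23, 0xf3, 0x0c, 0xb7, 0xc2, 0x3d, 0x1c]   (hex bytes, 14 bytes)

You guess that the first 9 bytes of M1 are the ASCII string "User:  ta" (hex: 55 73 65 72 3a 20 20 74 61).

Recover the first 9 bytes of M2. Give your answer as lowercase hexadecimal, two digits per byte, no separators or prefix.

First, c1 ⊕ c2 = (M1 ⊕ K) ⊕ (M2 ⊕ K) = M1 ⊕ M2, so the key drops out. Then M2 = (M1 ⊕ M2) ⊕ M1 over the first 9 bytes.
byte 0: (5f xor f4) xor 55 = ab xor 55 = fe
byte 1: (76 xor 08) xor 73 = 7e xor 73 = 0d
byte 2: (86 xor c3) xor 65 = 45 xor 65 = 20
byte 3: (29 xor d5) xor 72 = fc xor 72 = 8e
byte 4: (9c xor dc) xor 3a = 40 xor 3a = 7a
byte 5: (76 xor 3e) xor 20 = 48 xor 20 = 68
byte 6: (21 xor 8d) xor 20 = ac xor 20 = 8c
byte 7: (bf xor 23) xor 74 = 9c xor 74 = e8
byte 8: (3e xor f3) xor 61 = cd xor 61 = ac

fe0d208e7a688ce8ac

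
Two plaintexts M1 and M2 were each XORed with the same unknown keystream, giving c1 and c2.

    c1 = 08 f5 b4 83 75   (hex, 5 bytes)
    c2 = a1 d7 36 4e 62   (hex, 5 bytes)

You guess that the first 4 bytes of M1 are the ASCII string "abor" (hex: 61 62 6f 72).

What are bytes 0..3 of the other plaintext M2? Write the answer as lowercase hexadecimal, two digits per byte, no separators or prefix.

c840edbf

First, c1 ⊕ c2 = (M1 ⊕ K) ⊕ (M2 ⊕ K) = M1 ⊕ M2, so the key drops out. Then M2 = (M1 ⊕ M2) ⊕ M1 over the first 4 bytes.
byte 0: (08 xor a1) xor 61 = a9 xor 61 = c8
byte 1: (f5 xor d7) xor 62 = 22 xor 62 = 40
byte 2: (b4 xor 36) xor 6f = 82 xor 6f = ed
byte 3: (83 xor 4e) xor 72 = cd xor 72 = bf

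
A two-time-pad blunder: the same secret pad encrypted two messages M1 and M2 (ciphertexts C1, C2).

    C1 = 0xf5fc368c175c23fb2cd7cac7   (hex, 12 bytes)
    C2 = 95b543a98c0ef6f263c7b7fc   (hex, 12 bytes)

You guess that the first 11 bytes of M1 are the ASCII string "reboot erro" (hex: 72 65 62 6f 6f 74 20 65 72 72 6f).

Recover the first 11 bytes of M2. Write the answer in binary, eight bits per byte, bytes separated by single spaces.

First, C1 ⊕ C2 = (M1 ⊕ K) ⊕ (M2 ⊕ K) = M1 ⊕ M2, so the key drops out. Then M2 = (M1 ⊕ M2) ⊕ M1 over the first 11 bytes.
byte 0: (f5 XOR 95) XOR 72 = 60 XOR 72 = 12
byte 1: (fc XOR b5) XOR 65 = 49 XOR 65 = 2c
byte 2: (36 XOR 43) XOR 62 = 75 XOR 62 = 17
byte 3: (8c XOR a9) XOR 6f = 25 XOR 6f = 4a
byte 4: (17 XOR 8c) XOR 6f = 9b XOR 6f = f4
byte 5: (5c XOR 0e) XOR 74 = 52 XOR 74 = 26
byte 6: (23 XOR f6) XOR 20 = d5 XOR 20 = f5
byte 7: (fb XOR f2) XOR 65 = 09 XOR 65 = 6c
byte 8: (2c XOR 63) XOR 72 = 4f XOR 72 = 3d
byte 9: (d7 XOR c7) XOR 72 = 10 XOR 72 = 62
byte 10: (ca XOR b7) XOR 6f = 7d XOR 6f = 12

00010010 00101100 00010111 01001010 11110100 00100110 11110101 01101100 00111101 01100010 00010010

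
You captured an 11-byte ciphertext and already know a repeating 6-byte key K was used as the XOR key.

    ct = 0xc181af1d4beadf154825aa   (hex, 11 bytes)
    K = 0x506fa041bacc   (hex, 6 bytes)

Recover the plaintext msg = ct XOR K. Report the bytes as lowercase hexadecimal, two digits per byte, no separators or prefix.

91ee0f5cf1268f7ae86410

The 6-byte key repeats, so the effective keystream is 50 6f a0 41 ba cc 50 6f a0 41 ba.
byte 0: c1 XOR 50 = 91
byte 1: 81 XOR 6f = ee
byte 2: af XOR a0 = 0f
byte 3: 1d XOR 41 = 5c
byte 4: 4b XOR ba = f1
byte 5: ea XOR cc = 26
byte 6: df XOR 50 = 8f
byte 7: 15 XOR 6f = 7a
byte 8: 48 XOR a0 = e8
byte 9: 25 XOR 41 = 64
byte 10: aa XOR ba = 10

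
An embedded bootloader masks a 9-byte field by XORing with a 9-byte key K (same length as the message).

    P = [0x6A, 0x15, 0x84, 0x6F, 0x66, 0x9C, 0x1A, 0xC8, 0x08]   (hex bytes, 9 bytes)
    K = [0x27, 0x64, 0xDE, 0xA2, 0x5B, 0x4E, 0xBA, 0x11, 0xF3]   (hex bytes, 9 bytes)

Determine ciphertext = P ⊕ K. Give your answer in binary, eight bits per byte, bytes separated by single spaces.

byte 0: 01101010 ⊕ 00100111 = 01001101
byte 1: 00010101 ⊕ 01100100 = 01110001
byte 2: 10000100 ⊕ 11011110 = 01011010
byte 3: 01101111 ⊕ 10100010 = 11001101
byte 4: 01100110 ⊕ 01011011 = 00111101
byte 5: 10011100 ⊕ 01001110 = 11010010
byte 6: 00011010 ⊕ 10111010 = 10100000
byte 7: 11001000 ⊕ 00010001 = 11011001
byte 8: 00001000 ⊕ 11110011 = 11111011

01001101 01110001 01011010 11001101 00111101 11010010 10100000 11011001 11111011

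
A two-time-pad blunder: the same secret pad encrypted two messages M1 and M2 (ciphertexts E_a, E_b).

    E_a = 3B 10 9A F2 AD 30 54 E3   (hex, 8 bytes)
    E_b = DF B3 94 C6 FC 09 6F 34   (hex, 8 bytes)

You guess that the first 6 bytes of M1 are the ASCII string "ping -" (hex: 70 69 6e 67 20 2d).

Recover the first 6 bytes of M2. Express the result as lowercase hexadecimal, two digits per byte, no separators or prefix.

94ca60537114

First, E_a ⊕ E_b = (M1 ⊕ K) ⊕ (M2 ⊕ K) = M1 ⊕ M2, so the key drops out. Then M2 = (M1 ⊕ M2) ⊕ M1 over the first 6 bytes.
byte 0: (3b ^ df) ^ 70 = e4 ^ 70 = 94
byte 1: (10 ^ b3) ^ 69 = a3 ^ 69 = ca
byte 2: (9a ^ 94) ^ 6e = 0e ^ 6e = 60
byte 3: (f2 ^ c6) ^ 67 = 34 ^ 67 = 53
byte 4: (ad ^ fc) ^ 20 = 51 ^ 20 = 71
byte 5: (30 ^ 09) ^ 2d = 39 ^ 2d = 14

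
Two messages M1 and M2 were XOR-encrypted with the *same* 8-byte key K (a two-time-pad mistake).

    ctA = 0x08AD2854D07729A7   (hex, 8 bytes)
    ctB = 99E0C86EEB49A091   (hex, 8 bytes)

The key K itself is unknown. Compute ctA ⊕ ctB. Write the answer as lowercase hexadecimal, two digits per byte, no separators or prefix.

ctA ⊕ ctB = (M1 ⊕ K) ⊕ (M2 ⊕ K) = M1 ⊕ M2 — the shared key cancels under XOR.
byte 0: 08 ⊕ 99 = 91
byte 1: ad ⊕ e0 = 4d
byte 2: 28 ⊕ c8 = e0
byte 3: 54 ⊕ 6e = 3a
byte 4: d0 ⊕ eb = 3b
byte 5: 77 ⊕ 49 = 3e
byte 6: 29 ⊕ a0 = 89
byte 7: a7 ⊕ 91 = 36

914de03a3b3e8936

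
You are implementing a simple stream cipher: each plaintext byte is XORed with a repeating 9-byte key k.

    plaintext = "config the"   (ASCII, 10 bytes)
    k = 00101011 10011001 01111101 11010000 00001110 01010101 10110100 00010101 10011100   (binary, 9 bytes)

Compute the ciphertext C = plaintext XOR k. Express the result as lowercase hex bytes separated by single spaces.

The 9-byte key repeats, so the effective keystream is 2b 99 7d d0 0e 55 b4 15 9c 2b.
byte 0:  99 ⊕  43 =  72
byte 1: 111 ⊕ 153 = 246
byte 2: 110 ⊕ 125 =  19
byte 3: 102 ⊕ 208 = 182
byte 4: 105 ⊕  14 = 103
byte 5: 103 ⊕  85 =  50
byte 6:  32 ⊕ 180 = 148
byte 7: 116 ⊕  21 =  97
byte 8: 104 ⊕ 156 = 244
byte 9: 101 ⊕  43 =  78

48 f6 13 b6 67 32 94 61 f4 4e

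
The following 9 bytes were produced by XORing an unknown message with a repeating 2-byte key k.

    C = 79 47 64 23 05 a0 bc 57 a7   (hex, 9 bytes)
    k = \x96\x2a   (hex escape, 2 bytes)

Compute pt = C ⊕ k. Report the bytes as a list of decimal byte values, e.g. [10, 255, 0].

[239, 109, 242, 9, 147, 138, 42, 125, 49]

The 2-byte key repeats, so the effective keystream is 96 2a 96 2a 96 2a 96 2a 96.
byte 0: 79 ^ 96 = ef
byte 1: 47 ^ 2a = 6d
byte 2: 64 ^ 96 = f2
byte 3: 23 ^ 2a = 09
byte 4: 05 ^ 96 = 93
byte 5: a0 ^ 2a = 8a
byte 6: bc ^ 96 = 2a
byte 7: 57 ^ 2a = 7d
byte 8: a7 ^ 96 = 31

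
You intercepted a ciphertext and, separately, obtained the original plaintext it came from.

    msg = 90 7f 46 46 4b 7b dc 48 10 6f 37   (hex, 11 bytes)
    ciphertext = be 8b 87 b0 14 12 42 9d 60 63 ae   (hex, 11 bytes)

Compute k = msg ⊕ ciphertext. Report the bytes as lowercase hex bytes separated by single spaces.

Since ciphertext = msg ⊕ k, XORing both sides with msg gives k = msg ⊕ ciphertext.
byte 0: 90 XOR be = 2e
byte 1: 7f XOR 8b = f4
byte 2: 46 XOR 87 = c1
byte 3: 46 XOR b0 = f6
byte 4: 4b XOR 14 = 5f
byte 5: 7b XOR 12 = 69
byte 6: dc XOR 42 = 9e
byte 7: 48 XOR 9d = d5
byte 8: 10 XOR 60 = 70
byte 9: 6f XOR 63 = 0c
byte 10: 37 XOR ae = 99

2e f4 c1 f6 5f 69 9e d5 70 0c 99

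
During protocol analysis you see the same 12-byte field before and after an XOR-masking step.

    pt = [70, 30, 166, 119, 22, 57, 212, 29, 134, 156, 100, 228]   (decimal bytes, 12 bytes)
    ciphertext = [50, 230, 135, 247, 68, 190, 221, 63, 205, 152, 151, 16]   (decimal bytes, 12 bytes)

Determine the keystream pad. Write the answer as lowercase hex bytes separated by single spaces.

74 f8 21 80 52 87 09 22 4b 04 f3 f4

Since ciphertext = pt ⊕ pad, XORing both sides with pt gives pad = pt ⊕ ciphertext.
46 xor 32 = 74
1e xor e6 = f8
a6 xor 87 = 21
77 xor f7 = 80
16 xor 44 = 52
39 xor be = 87
d4 xor dd = 09
1d xor 3f = 22
86 xor cd = 4b
9c xor 98 = 04
64 xor 97 = f3
e4 xor 10 = f4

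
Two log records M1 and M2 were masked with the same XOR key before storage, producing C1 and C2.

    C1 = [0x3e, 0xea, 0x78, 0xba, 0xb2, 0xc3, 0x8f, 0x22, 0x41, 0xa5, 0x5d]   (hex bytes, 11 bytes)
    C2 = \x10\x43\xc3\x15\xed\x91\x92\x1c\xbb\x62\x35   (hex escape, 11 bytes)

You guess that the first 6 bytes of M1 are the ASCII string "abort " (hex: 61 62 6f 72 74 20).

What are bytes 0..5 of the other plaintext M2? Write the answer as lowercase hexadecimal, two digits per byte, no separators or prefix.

4fcbd4dd2b72

First, C1 ⊕ C2 = (M1 ⊕ K) ⊕ (M2 ⊕ K) = M1 ⊕ M2, so the key drops out. Then M2 = (M1 ⊕ M2) ⊕ M1 over the first 6 bytes.
byte 0: (3e ^ 10) ^ 61 = 2e ^ 61 = 4f
byte 1: (ea ^ 43) ^ 62 = a9 ^ 62 = cb
byte 2: (78 ^ c3) ^ 6f = bb ^ 6f = d4
byte 3: (ba ^ 15) ^ 72 = af ^ 72 = dd
byte 4: (b2 ^ ed) ^ 74 = 5f ^ 74 = 2b
byte 5: (c3 ^ 91) ^ 20 = 52 ^ 20 = 72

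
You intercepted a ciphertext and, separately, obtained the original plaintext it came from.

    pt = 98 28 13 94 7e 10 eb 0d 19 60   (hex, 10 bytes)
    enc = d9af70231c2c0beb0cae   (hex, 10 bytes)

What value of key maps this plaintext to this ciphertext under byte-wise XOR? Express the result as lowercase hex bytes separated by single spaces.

41 87 63 b7 62 3c e0 e6 15 ce

Since enc = pt ⊕ key, XORing both sides with pt gives key = pt ⊕ enc.
byte 0: 152 ^ 217 =  65
byte 1:  40 ^ 175 = 135
byte 2:  19 ^ 112 =  99
byte 3: 148 ^  35 = 183
byte 4: 126 ^  28 =  98
byte 5:  16 ^  44 =  60
byte 6: 235 ^  11 = 224
byte 7:  13 ^ 235 = 230
byte 8:  25 ^  12 =  21
byte 9:  96 ^ 174 = 206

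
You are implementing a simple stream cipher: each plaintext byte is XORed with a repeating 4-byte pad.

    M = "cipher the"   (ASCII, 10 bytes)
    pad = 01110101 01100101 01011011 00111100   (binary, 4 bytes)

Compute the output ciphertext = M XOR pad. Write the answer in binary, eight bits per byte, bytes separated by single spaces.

00010110 00001100 00101011 01010100 00010000 00010111 01111011 01001000 00011101 00000000

The 4-byte key repeats, so the effective keystream is 75 65 5b 3c 75 65 5b 3c 75 65.
byte 0: 01100011 ^ 01110101 = 00010110
byte 1: 01101001 ^ 01100101 = 00001100
byte 2: 01110000 ^ 01011011 = 00101011
byte 3: 01101000 ^ 00111100 = 01010100
byte 4: 01100101 ^ 01110101 = 00010000
byte 5: 01110010 ^ 01100101 = 00010111
byte 6: 00100000 ^ 01011011 = 01111011
byte 7: 01110100 ^ 00111100 = 01001000
byte 8: 01101000 ^ 01110101 = 00011101
byte 9: 01100101 ^ 01100101 = 00000000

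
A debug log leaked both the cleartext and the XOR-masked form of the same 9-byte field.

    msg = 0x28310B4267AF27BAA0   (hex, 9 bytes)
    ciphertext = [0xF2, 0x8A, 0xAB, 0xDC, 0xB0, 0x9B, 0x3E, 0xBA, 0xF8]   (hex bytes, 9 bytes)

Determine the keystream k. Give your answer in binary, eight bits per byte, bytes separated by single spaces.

11011010 10111011 10100000 10011110 11010111 00110100 00011001 00000000 01011000

Since ciphertext = msg ⊕ k, XORing both sides with msg gives k = msg ⊕ ciphertext.
byte 0: 00101000 XOR 11110010 = 11011010
byte 1: 00110001 XOR 10001010 = 10111011
byte 2: 00001011 XOR 10101011 = 10100000
byte 3: 01000010 XOR 11011100 = 10011110
byte 4: 01100111 XOR 10110000 = 11010111
byte 5: 10101111 XOR 10011011 = 00110100
byte 6: 00100111 XOR 00111110 = 00011001
byte 7: 10111010 XOR 10111010 = 00000000
byte 8: 10100000 XOR 11111000 = 01011000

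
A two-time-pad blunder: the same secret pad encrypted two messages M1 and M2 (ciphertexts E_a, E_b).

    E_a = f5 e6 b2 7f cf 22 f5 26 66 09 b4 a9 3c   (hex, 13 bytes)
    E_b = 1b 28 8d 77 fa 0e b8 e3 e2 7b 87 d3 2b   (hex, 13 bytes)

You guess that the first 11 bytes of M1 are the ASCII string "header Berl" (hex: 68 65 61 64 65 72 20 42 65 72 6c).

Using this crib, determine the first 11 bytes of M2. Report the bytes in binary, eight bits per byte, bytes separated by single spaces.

First, E_a ⊕ E_b = (M1 ⊕ K) ⊕ (M2 ⊕ K) = M1 ⊕ M2, so the key drops out. Then M2 = (M1 ⊕ M2) ⊕ M1 over the first 11 bytes.
byte 0: (f5 ⊕ 1b) ⊕ 68 = ee ⊕ 68 = 86
byte 1: (e6 ⊕ 28) ⊕ 65 = ce ⊕ 65 = ab
byte 2: (b2 ⊕ 8d) ⊕ 61 = 3f ⊕ 61 = 5e
byte 3: (7f ⊕ 77) ⊕ 64 = 08 ⊕ 64 = 6c
byte 4: (cf ⊕ fa) ⊕ 65 = 35 ⊕ 65 = 50
byte 5: (22 ⊕ 0e) ⊕ 72 = 2c ⊕ 72 = 5e
byte 6: (f5 ⊕ b8) ⊕ 20 = 4d ⊕ 20 = 6d
byte 7: (26 ⊕ e3) ⊕ 42 = c5 ⊕ 42 = 87
byte 8: (66 ⊕ e2) ⊕ 65 = 84 ⊕ 65 = e1
byte 9: (09 ⊕ 7b) ⊕ 72 = 72 ⊕ 72 = 00
byte 10: (b4 ⊕ 87) ⊕ 6c = 33 ⊕ 6c = 5f

10000110 10101011 01011110 01101100 01010000 01011110 01101101 10000111 11100001 00000000 01011111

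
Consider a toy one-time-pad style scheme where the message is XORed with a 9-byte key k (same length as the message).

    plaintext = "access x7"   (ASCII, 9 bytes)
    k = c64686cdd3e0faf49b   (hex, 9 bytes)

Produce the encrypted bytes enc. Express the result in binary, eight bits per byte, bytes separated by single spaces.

XOR is its own inverse, so applying the key byte-wise gives the result directly.
01100001 xor 11000110 = 10100111
01100011 xor 01000110 = 00100101
01100011 xor 10000110 = 11100101
01100101 xor 11001101 = 10101000
01110011 xor 11010011 = 10100000
01110011 xor 11100000 = 10010011
00100000 xor 11111010 = 11011010
01111000 xor 11110100 = 10001100
00110111 xor 10011011 = 10101100

10100111 00100101 11100101 10101000 10100000 10010011 11011010 10001100 10101100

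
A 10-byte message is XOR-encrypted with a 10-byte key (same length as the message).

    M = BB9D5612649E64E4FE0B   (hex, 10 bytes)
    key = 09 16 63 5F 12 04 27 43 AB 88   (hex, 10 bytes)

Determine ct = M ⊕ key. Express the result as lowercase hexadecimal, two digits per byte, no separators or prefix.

XOR is its own inverse, so applying the key byte-wise gives the result directly.
bb xor 09 = b2
9d xor 16 = 8b
56 xor 63 = 35
12 xor 5f = 4d
64 xor 12 = 76
9e xor 04 = 9a
64 xor 27 = 43
e4 xor 43 = a7
fe xor ab = 55
0b xor 88 = 83

b28b354d769a43a75583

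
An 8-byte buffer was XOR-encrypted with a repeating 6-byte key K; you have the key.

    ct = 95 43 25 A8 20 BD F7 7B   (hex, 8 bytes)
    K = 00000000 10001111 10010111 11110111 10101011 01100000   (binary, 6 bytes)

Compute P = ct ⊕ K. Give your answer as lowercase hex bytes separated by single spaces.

The 6-byte key repeats, so the effective keystream is 00 8f 97 f7 ab 60 00 8f.
byte 0: 95 ⊕ 00 = 95
byte 1: 43 ⊕ 8f = cc
byte 2: 25 ⊕ 97 = b2
byte 3: a8 ⊕ f7 = 5f
byte 4: 20 ⊕ ab = 8b
byte 5: bd ⊕ 60 = dd
byte 6: f7 ⊕ 00 = f7
byte 7: 7b ⊕ 8f = f4

95 cc b2 5f 8b dd f7 f4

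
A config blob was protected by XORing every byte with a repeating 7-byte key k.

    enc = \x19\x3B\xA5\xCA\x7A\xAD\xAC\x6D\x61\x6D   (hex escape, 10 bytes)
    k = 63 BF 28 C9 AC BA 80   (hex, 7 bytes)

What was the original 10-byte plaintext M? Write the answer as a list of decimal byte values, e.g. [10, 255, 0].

The 7-byte key repeats, so the effective keystream is 63 bf 28 c9 ac ba 80 63 bf 28.
byte 0:  25 XOR  99 = 122
byte 1:  59 XOR 191 = 132
byte 2: 165 XOR  40 = 141
byte 3: 202 XOR 201 =   3
byte 4: 122 XOR 172 = 214
byte 5: 173 XOR 186 =  23
byte 6: 172 XOR 128 =  44
byte 7: 109 XOR  99 =  14
byte 8:  97 XOR 191 = 222
byte 9: 109 XOR  40 =  69

[122, 132, 141, 3, 214, 23, 44, 14, 222, 69]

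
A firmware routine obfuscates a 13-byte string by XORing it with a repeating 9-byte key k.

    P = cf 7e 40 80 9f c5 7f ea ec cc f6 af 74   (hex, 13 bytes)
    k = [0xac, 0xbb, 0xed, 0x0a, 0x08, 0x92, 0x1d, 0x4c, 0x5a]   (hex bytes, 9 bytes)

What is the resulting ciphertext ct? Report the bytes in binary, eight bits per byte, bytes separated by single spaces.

The 9-byte key repeats, so the effective keystream is ac bb ed 0a 08 92 1d 4c 5a ac bb ed 0a.
byte 0: cf ^ ac = 63
byte 1: 7e ^ bb = c5
byte 2: 40 ^ ed = ad
byte 3: 80 ^ 0a = 8a
byte 4: 9f ^ 08 = 97
byte 5: c5 ^ 92 = 57
byte 6: 7f ^ 1d = 62
byte 7: ea ^ 4c = a6
byte 8: ec ^ 5a = b6
byte 9: cc ^ ac = 60
byte 10: f6 ^ bb = 4d
byte 11: af ^ ed = 42
byte 12: 74 ^ 0a = 7e

01100011 11000101 10101101 10001010 10010111 01010111 01100010 10100110 10110110 01100000 01001101 01000010 01111110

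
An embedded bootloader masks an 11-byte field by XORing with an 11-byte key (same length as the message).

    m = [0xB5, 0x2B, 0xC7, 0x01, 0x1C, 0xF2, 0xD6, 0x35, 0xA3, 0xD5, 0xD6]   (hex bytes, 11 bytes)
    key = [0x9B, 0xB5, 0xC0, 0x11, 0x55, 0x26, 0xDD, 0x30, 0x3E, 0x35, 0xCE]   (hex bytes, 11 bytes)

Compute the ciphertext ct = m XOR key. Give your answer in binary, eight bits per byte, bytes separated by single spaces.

00101110 10011110 00000111 00010000 01001001 11010100 00001011 00000101 10011101 11100000 00011000

XOR is its own inverse, so applying the key byte-wise gives the result directly.
181 ⊕ 155 =  46
 43 ⊕ 181 = 158
199 ⊕ 192 =   7
  1 ⊕  17 =  16
 28 ⊕  85 =  73
242 ⊕  38 = 212
214 ⊕ 221 =  11
 53 ⊕  48 =   5
163 ⊕  62 = 157
213 ⊕  53 = 224
214 ⊕ 206 =  24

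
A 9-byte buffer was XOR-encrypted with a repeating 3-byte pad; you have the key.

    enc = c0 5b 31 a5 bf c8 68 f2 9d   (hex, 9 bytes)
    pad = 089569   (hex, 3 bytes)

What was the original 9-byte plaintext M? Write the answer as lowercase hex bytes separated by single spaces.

The 3-byte key repeats, so the effective keystream is 08 95 69 08 95 69 08 95 69.
byte 0: c0 ^ 08 = c8
byte 1: 5b ^ 95 = ce
byte 2: 31 ^ 69 = 58
byte 3: a5 ^ 08 = ad
byte 4: bf ^ 95 = 2a
byte 5: c8 ^ 69 = a1
byte 6: 68 ^ 08 = 60
byte 7: f2 ^ 95 = 67
byte 8: 9d ^ 69 = f4

c8 ce 58 ad 2a a1 60 67 f4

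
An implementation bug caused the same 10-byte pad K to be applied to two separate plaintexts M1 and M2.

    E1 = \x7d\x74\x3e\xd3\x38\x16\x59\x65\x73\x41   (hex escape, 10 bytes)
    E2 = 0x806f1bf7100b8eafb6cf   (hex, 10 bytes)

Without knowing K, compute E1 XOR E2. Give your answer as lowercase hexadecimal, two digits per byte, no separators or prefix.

E1 ⊕ E2 = (M1 ⊕ K) ⊕ (M2 ⊕ K) = M1 ⊕ M2 — the shared key cancels under XOR.
125 ⊕ 128 = 253
116 ⊕ 111 =  27
 62 ⊕  27 =  37
211 ⊕ 247 =  36
 56 ⊕  16 =  40
 22 ⊕  11 =  29
 89 ⊕ 142 = 215
101 ⊕ 175 = 202
115 ⊕ 182 = 197
 65 ⊕ 207 = 142

fd1b2524281dd7cac58e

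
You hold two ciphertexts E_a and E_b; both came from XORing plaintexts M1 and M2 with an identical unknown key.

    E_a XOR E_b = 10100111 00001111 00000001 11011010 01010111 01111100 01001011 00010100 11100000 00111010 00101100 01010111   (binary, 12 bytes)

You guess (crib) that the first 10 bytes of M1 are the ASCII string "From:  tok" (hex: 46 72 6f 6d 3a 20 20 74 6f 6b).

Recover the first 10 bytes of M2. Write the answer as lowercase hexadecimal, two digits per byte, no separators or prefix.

e17d6eb76d5c6b608f51

Since E_a ⊕ E_b = M1 ⊕ M2, XORing with the guessed M1 bytes yields the corresponding M2 bytes: M2 = (E_a ⊕ E_b) ⊕ M1.
a7 xor 46 = e1
0f xor 72 = 7d
01 xor 6f = 6e
da xor 6d = b7
57 xor 3a = 6d
7c xor 20 = 5c
4b xor 20 = 6b
14 xor 74 = 60
e0 xor 6f = 8f
3a xor 6b = 51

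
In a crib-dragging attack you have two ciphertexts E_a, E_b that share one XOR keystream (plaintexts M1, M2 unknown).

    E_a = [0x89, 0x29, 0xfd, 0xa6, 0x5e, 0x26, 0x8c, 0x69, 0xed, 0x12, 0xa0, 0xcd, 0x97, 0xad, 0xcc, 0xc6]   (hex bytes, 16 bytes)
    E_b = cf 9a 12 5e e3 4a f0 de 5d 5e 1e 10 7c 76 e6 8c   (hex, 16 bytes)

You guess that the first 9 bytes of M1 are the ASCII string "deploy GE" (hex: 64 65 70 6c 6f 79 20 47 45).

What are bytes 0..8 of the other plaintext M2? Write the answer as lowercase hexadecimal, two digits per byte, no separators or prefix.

22d69f94d2155cf0f5

First, E_a ⊕ E_b = (M1 ⊕ K) ⊕ (M2 ⊕ K) = M1 ⊕ M2, so the key drops out. Then M2 = (M1 ⊕ M2) ⊕ M1 over the first 9 bytes.
byte 0: (89 ⊕ cf) ⊕ 64 = 46 ⊕ 64 = 22
byte 1: (29 ⊕ 9a) ⊕ 65 = b3 ⊕ 65 = d6
byte 2: (fd ⊕ 12) ⊕ 70 = ef ⊕ 70 = 9f
byte 3: (a6 ⊕ 5e) ⊕ 6c = f8 ⊕ 6c = 94
byte 4: (5e ⊕ e3) ⊕ 6f = bd ⊕ 6f = d2
byte 5: (26 ⊕ 4a) ⊕ 79 = 6c ⊕ 79 = 15
byte 6: (8c ⊕ f0) ⊕ 20 = 7c ⊕ 20 = 5c
byte 7: (69 ⊕ de) ⊕ 47 = b7 ⊕ 47 = f0
byte 8: (ed ⊕ 5d) ⊕ 45 = b0 ⊕ 45 = f5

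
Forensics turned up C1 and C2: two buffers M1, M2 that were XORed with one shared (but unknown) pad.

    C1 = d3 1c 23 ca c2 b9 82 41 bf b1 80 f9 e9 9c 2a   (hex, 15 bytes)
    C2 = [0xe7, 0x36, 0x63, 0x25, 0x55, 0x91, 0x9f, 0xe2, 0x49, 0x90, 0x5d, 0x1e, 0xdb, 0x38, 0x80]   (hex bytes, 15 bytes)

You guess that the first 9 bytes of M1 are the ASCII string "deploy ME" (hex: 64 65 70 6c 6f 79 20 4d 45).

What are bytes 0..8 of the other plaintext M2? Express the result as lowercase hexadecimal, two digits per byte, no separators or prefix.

First, C1 ⊕ C2 = (M1 ⊕ K) ⊕ (M2 ⊕ K) = M1 ⊕ M2, so the key drops out. Then M2 = (M1 ⊕ M2) ⊕ M1 over the first 9 bytes.
byte 0: (d3 XOR e7) XOR 64 = 34 XOR 64 = 50
byte 1: (1c XOR 36) XOR 65 = 2a XOR 65 = 4f
byte 2: (23 XOR 63) XOR 70 = 40 XOR 70 = 30
byte 3: (ca XOR 25) XOR 6c = ef XOR 6c = 83
byte 4: (c2 XOR 55) XOR 6f = 97 XOR 6f = f8
byte 5: (b9 XOR 91) XOR 79 = 28 XOR 79 = 51
byte 6: (82 XOR 9f) XOR 20 = 1d XOR 20 = 3d
byte 7: (41 XOR e2) XOR 4d = a3 XOR 4d = ee
byte 8: (bf XOR 49) XOR 45 = f6 XOR 45 = b3

504f3083f8513deeb3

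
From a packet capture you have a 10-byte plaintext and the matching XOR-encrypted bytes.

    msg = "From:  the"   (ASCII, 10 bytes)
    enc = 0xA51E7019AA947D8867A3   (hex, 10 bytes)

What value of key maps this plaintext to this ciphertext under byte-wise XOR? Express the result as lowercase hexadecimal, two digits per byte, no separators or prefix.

Since enc = msg ⊕ key, XORing both sides with msg gives key = msg ⊕ enc.
 70 xor 165 = 227
114 xor  30 = 108
111 xor 112 =  31
109 xor  25 = 116
 58 xor 170 = 144
 32 xor 148 = 180
 32 xor 125 =  93
116 xor 136 = 252
104 xor 103 =  15
101 xor 163 = 198

e36c1f7490b45dfc0fc6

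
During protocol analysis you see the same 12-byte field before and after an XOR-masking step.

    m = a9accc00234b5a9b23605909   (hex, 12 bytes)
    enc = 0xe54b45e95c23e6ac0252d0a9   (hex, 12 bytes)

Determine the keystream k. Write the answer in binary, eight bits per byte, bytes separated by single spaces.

01001100 11100111 10001001 11101001 01111111 01101000 10111100 00110111 00100001 00110010 10001001 10100000

Since enc = m ⊕ k, XORing both sides with m gives k = m ⊕ enc.
byte 0: a9 XOR e5 = 4c
byte 1: ac XOR 4b = e7
byte 2: cc XOR 45 = 89
byte 3: 00 XOR e9 = e9
byte 4: 23 XOR 5c = 7f
byte 5: 4b XOR 23 = 68
byte 6: 5a XOR e6 = bc
byte 7: 9b XOR ac = 37
byte 8: 23 XOR 02 = 21
byte 9: 60 XOR 52 = 32
byte 10: 59 XOR d0 = 89
byte 11: 09 XOR a9 = a0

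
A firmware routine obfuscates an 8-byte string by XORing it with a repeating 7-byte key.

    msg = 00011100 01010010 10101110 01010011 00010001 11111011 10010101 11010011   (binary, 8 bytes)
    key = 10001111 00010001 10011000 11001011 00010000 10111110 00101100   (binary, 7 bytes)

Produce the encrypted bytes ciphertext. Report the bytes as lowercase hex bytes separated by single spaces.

The 7-byte key repeats, so the effective keystream is 8f 11 98 cb 10 be 2c 8f.
byte 0: 1c ⊕ 8f = 93
byte 1: 52 ⊕ 11 = 43
byte 2: ae ⊕ 98 = 36
byte 3: 53 ⊕ cb = 98
byte 4: 11 ⊕ 10 = 01
byte 5: fb ⊕ be = 45
byte 6: 95 ⊕ 2c = b9
byte 7: d3 ⊕ 8f = 5c

93 43 36 98 01 45 b9 5c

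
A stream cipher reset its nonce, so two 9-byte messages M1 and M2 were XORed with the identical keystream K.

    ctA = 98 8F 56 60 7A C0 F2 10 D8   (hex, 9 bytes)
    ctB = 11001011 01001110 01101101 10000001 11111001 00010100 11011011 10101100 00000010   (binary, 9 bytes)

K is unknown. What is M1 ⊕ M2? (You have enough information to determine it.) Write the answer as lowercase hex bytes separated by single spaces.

53 c1 3b e1 83 d4 29 bc da

ctA ⊕ ctB = (M1 ⊕ K) ⊕ (M2 ⊕ K) = M1 ⊕ M2 — the shared key cancels under XOR.
byte 0: 152 XOR 203 =  83
byte 1: 143 XOR  78 = 193
byte 2:  86 XOR 109 =  59
byte 3:  96 XOR 129 = 225
byte 4: 122 XOR 249 = 131
byte 5: 192 XOR  20 = 212
byte 6: 242 XOR 219 =  41
byte 7:  16 XOR 172 = 188
byte 8: 216 XOR   2 = 218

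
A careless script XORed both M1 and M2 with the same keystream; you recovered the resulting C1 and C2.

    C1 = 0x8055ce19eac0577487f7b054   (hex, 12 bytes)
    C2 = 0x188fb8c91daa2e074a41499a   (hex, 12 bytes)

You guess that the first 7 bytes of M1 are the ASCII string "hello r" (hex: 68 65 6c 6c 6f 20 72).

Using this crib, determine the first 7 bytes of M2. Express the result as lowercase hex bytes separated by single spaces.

f0 bf 1a bc 98 4a 0b

First, C1 ⊕ C2 = (M1 ⊕ K) ⊕ (M2 ⊕ K) = M1 ⊕ M2, so the key drops out. Then M2 = (M1 ⊕ M2) ⊕ M1 over the first 7 bytes.
byte 0: (80 ⊕ 18) ⊕ 68 = 98 ⊕ 68 = f0
byte 1: (55 ⊕ 8f) ⊕ 65 = da ⊕ 65 = bf
byte 2: (ce ⊕ b8) ⊕ 6c = 76 ⊕ 6c = 1a
byte 3: (19 ⊕ c9) ⊕ 6c = d0 ⊕ 6c = bc
byte 4: (ea ⊕ 1d) ⊕ 6f = f7 ⊕ 6f = 98
byte 5: (c0 ⊕ aa) ⊕ 20 = 6a ⊕ 20 = 4a
byte 6: (57 ⊕ 2e) ⊕ 72 = 79 ⊕ 72 = 0b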